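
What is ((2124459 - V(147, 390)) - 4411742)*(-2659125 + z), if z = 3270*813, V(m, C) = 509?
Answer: 1406992080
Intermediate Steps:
z = 2658510
((2124459 - V(147, 390)) - 4411742)*(-2659125 + z) = ((2124459 - 1*509) - 4411742)*(-2659125 + 2658510) = ((2124459 - 509) - 4411742)*(-615) = (2123950 - 4411742)*(-615) = -2287792*(-615) = 1406992080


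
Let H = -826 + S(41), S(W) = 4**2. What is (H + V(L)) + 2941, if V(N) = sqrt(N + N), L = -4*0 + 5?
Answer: 2131 + sqrt(10) ≈ 2134.2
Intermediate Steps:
S(W) = 16
L = 5 (L = 0 + 5 = 5)
H = -810 (H = -826 + 16 = -810)
V(N) = sqrt(2)*sqrt(N) (V(N) = sqrt(2*N) = sqrt(2)*sqrt(N))
(H + V(L)) + 2941 = (-810 + sqrt(2)*sqrt(5)) + 2941 = (-810 + sqrt(10)) + 2941 = 2131 + sqrt(10)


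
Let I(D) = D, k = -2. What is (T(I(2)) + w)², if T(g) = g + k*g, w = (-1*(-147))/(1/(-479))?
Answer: 4958272225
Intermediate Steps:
w = -70413 (w = 147/(-1/479) = 147*(-479) = -70413)
T(g) = -g (T(g) = g - 2*g = -g)
(T(I(2)) + w)² = (-1*2 - 70413)² = (-2 - 70413)² = (-70415)² = 4958272225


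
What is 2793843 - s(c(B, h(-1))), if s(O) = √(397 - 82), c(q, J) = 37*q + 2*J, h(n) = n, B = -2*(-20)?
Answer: 2793843 - 3*√35 ≈ 2.7938e+6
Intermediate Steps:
B = 40
c(q, J) = 2*J + 37*q
s(O) = 3*√35 (s(O) = √315 = 3*√35)
2793843 - s(c(B, h(-1))) = 2793843 - 3*√35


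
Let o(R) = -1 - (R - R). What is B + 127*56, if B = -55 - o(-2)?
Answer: 7058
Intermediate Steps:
o(R) = -1 (o(R) = -1 - 1*0 = -1 + 0 = -1)
B = -54 (B = -55 - 1*(-1) = -55 + 1 = -54)
B + 127*56 = -54 + 127*56 = -54 + 7112 = 7058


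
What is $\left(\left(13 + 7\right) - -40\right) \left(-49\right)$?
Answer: $-2940$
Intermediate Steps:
$\left(\left(13 + 7\right) - -40\right) \left(-49\right) = \left(20 + 40\right) \left(-49\right) = 60 \left(-49\right) = -2940$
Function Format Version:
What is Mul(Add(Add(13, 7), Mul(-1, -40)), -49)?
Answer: -2940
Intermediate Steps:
Mul(Add(Add(13, 7), Mul(-1, -40)), -49) = Mul(Add(20, 40), -49) = Mul(60, -49) = -2940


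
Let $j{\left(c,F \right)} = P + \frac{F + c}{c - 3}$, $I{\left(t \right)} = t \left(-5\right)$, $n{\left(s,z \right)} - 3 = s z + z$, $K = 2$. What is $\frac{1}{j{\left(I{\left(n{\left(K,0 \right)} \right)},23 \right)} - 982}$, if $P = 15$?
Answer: $- \frac{9}{8707} \approx -0.0010337$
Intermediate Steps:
$n{\left(s,z \right)} = 3 + z + s z$ ($n{\left(s,z \right)} = 3 + \left(s z + z\right) = 3 + \left(z + s z\right) = 3 + z + s z$)
$I{\left(t \right)} = - 5 t$
$j{\left(c,F \right)} = 15 + \frac{F + c}{-3 + c}$ ($j{\left(c,F \right)} = 15 + \frac{F + c}{c - 3} = 15 + \frac{F + c}{-3 + c}$)
$\frac{1}{j{\left(I{\left(n{\left(K,0 \right)} \right)},23 \right)} - 982} = \frac{1}{\frac{-45 + 23 + 16 \left(- 5 \left(3 + 0 + 2 \cdot 0\right)\right)}{-3 - 5 \left(3 + 0 + 2 \cdot 0\right)} - 982} = \frac{1}{\frac{-45 + 23 + 16 \left(- 5 \left(3 + 0 + 0\right)\right)}{-3 - 5 \left(3 + 0 + 0\right)} - 982} = \frac{1}{\frac{-45 + 23 + 16 \left(\left(-5\right) 3\right)}{-3 - 15} - 982} = \frac{1}{\frac{-45 + 23 + 16 \left(-15\right)}{-3 - 15} - 982} = \frac{1}{\frac{-45 + 23 - 240}{-18} - 982} = \frac{1}{\left(- \frac{1}{18}\right) \left(-262\right) - 982} = \frac{1}{\frac{131}{9} - 982} = \frac{1}{- \frac{8707}{9}} = - \frac{9}{8707}$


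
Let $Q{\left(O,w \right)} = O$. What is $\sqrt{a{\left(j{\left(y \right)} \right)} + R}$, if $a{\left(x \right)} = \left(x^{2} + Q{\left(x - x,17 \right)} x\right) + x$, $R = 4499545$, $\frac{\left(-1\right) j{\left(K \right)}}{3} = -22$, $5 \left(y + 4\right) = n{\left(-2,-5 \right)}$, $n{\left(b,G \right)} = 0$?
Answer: $\sqrt{4503967} \approx 2122.3$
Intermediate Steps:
$y = -4$ ($y = -4 + \frac{1}{5} \cdot 0 = -4 + 0 = -4$)
$j{\left(K \right)} = 66$ ($j{\left(K \right)} = \left(-3\right) \left(-22\right) = 66$)
$a{\left(x \right)} = x + x^{2}$ ($a{\left(x \right)} = \left(x^{2} + \left(x - x\right) x\right) + x = \left(x^{2} + 0 x\right) + x = \left(x^{2} + 0\right) + x = x^{2} + x = x + x^{2}$)
$\sqrt{a{\left(j{\left(y \right)} \right)} + R} = \sqrt{66 \left(1 + 66\right) + 4499545} = \sqrt{66 \cdot 67 + 4499545} = \sqrt{4422 + 4499545} = \sqrt{4503967}$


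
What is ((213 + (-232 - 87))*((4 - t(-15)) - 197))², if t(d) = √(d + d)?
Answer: 418192684 + 4337096*I*√30 ≈ 4.1819e+8 + 2.3755e+7*I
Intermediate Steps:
t(d) = √2*√d (t(d) = √(2*d) = √2*√d)
((213 + (-232 - 87))*((4 - t(-15)) - 197))² = ((213 + (-232 - 87))*((4 - √2*√(-15)) - 197))² = ((213 - 319)*((4 - √2*I*√15) - 197))² = (-106*((4 - I*√30) - 197))² = (-106*(-193 - I*√30))² = (20458 + 106*I*√30)²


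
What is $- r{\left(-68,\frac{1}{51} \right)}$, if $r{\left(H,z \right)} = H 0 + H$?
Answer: $68$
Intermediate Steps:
$r{\left(H,z \right)} = H$ ($r{\left(H,z \right)} = 0 + H = H$)
$- r{\left(-68,\frac{1}{51} \right)} = \left(-1\right) \left(-68\right) = 68$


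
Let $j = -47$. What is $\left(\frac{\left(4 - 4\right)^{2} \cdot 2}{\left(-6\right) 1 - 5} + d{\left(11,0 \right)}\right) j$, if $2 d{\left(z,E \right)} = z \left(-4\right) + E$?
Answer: $1034$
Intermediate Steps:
$d{\left(z,E \right)} = \frac{E}{2} - 2 z$ ($d{\left(z,E \right)} = \frac{z \left(-4\right) + E}{2} = \frac{- 4 z + E}{2} = \frac{E - 4 z}{2} = \frac{E}{2} - 2 z$)
$\left(\frac{\left(4 - 4\right)^{2} \cdot 2}{\left(-6\right) 1 - 5} + d{\left(11,0 \right)}\right) j = \left(\frac{\left(4 - 4\right)^{2} \cdot 2}{\left(-6\right) 1 - 5} + \left(\frac{1}{2} \cdot 0 - 22\right)\right) \left(-47\right) = \left(\frac{0^{2} \cdot 2}{-6 - 5} + \left(0 - 22\right)\right) \left(-47\right) = \left(\frac{0 \cdot 2}{-11} - 22\right) \left(-47\right) = \left(0 \left(- \frac{1}{11}\right) - 22\right) \left(-47\right) = \left(0 - 22\right) \left(-47\right) = \left(-22\right) \left(-47\right) = 1034$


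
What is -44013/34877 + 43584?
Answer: 1520035155/34877 ≈ 43583.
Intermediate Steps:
-44013/34877 + 43584 = 1520035155/34877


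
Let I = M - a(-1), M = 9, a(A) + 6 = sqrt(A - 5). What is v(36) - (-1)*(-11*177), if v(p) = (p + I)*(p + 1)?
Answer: -60 - 37*I*sqrt(6) ≈ -60.0 - 90.631*I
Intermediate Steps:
a(A) = -6 + sqrt(-5 + A) (a(A) = -6 + sqrt(A - 5) = -6 + sqrt(-5 + A))
I = 15 - I*sqrt(6) (I = 9 - (-6 + sqrt(-5 - 1)) = 9 - (-6 + sqrt(-6)) = 9 - (-6 + I*sqrt(6)) = 9 + (6 - I*sqrt(6)) = 15 - I*sqrt(6) ≈ 15.0 - 2.4495*I)
v(p) = (1 + p)*(15 + p - I*sqrt(6)) (v(p) = (p + (15 - I*sqrt(6)))*(p + 1) = (15 + p - I*sqrt(6))*(1 + p) = (1 + p)*(15 + p - I*sqrt(6)))
v(36) - (-1)*(-11*177) = (15 + 36 + 36**2 + 36*(15 - I*sqrt(6)) - I*sqrt(6)) - (-1)*(-11*177) = (15 + 36 + 1296 + (540 - 36*I*sqrt(6)) - I*sqrt(6)) - (-1)*(-1947) = (1887 - 37*I*sqrt(6)) - 1*1947 = (1887 - 37*I*sqrt(6)) - 1947 = -60 - 37*I*sqrt(6)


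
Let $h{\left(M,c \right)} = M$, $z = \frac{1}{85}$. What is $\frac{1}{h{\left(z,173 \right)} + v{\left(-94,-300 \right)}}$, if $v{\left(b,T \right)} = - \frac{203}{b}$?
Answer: $\frac{7990}{17349} \approx 0.46055$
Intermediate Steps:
$z = \frac{1}{85} \approx 0.011765$
$\frac{1}{h{\left(z,173 \right)} + v{\left(-94,-300 \right)}} = \frac{1}{\frac{1}{85} - \frac{203}{-94}} = \frac{1}{\frac{1}{85} - - \frac{203}{94}} = \frac{1}{\frac{1}{85} + \frac{203}{94}} = \frac{1}{\frac{17349}{7990}} = \frac{7990}{17349}$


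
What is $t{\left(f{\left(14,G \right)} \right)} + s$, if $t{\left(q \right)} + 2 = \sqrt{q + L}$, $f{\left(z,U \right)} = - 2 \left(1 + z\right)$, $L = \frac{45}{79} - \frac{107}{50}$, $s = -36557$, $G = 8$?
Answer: $-36559 + \frac{i \sqrt{19703074}}{790} \approx -36559.0 + 5.6188 i$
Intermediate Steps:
$L = - \frac{6203}{3950}$ ($L = 45 \cdot \frac{1}{79} - \frac{107}{50} = \frac{45}{79} - \frac{107}{50} = - \frac{6203}{3950} \approx -1.5704$)
$f{\left(z,U \right)} = -2 - 2 z$
$t{\left(q \right)} = -2 + \sqrt{- \frac{6203}{3950} + q}$ ($t{\left(q \right)} = -2 + \sqrt{q - \frac{6203}{3950}} = -2 + \sqrt{- \frac{6203}{3950} + q}$)
$t{\left(f{\left(14,G \right)} \right)} + s = \left(-2 + \frac{\sqrt{-980074 + 624100 \left(-2 - 28\right)}}{790}\right) - 36557 = \left(-2 + \frac{\sqrt{-980074 + 624100 \left(-30\right)}}{790}\right) - 36557 = \left(-2 + \frac{\sqrt{-980074 - 18723000}}{790}\right) - 36557 = \left(-2 + \frac{\sqrt{-19703074}}{790}\right) - 36557 = \left(-2 + \frac{i \sqrt{19703074}}{790}\right) - 36557 = -36559 + \frac{i \sqrt{19703074}}{790}$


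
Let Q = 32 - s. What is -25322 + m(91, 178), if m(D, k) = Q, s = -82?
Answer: -25208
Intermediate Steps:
Q = 114 (Q = 32 - 1*(-82) = 32 + 82 = 114)
m(D, k) = 114
-25322 + m(91, 178) = -25322 + 114 = -25208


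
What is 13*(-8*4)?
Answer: -416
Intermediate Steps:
13*(-8*4) = 13*(-32) = -416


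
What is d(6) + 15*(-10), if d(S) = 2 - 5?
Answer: -153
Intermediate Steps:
d(S) = -3
d(6) + 15*(-10) = -3 + 15*(-10) = -3 - 150 = -153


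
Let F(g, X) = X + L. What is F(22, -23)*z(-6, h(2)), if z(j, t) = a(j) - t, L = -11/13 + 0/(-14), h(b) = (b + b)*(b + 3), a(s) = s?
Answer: 620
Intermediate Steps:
h(b) = 2*b*(3 + b) (h(b) = (2*b)*(3 + b) = 2*b*(3 + b))
L = -11/13 (L = -11*1/13 + 0*(-1/14) = -11/13 + 0 = -11/13 ≈ -0.84615)
z(j, t) = j - t
F(g, X) = -11/13 + X (F(g, X) = X - 11/13 = -11/13 + X)
F(22, -23)*z(-6, h(2)) = (-11/13 - 23)*(-6 - 2*2*(3 + 2)) = -310*(-6 - 2*2*5)/13 = -310*(-6 - 1*20)/13 = -310*(-6 - 20)/13 = -310/13*(-26) = 620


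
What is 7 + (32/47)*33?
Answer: 1385/47 ≈ 29.468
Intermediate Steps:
7 + (32/47)*33 = 7 + 1056/47 = 1385/47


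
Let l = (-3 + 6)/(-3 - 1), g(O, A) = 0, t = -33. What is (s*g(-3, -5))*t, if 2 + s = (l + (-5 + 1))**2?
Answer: 0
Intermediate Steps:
l = -3/4 (l = 3/(-4) = 3*(-1/4) = -3/4 ≈ -0.75000)
s = 329/16 (s = -2 + (-3/4 + (-5 + 1))**2 = -2 + (-3/4 - 4)**2 = -2 + (-19/4)**2 = -2 + 361/16 = 329/16 ≈ 20.563)
(s*g(-3, -5))*t = ((329/16)*0)*(-33) = 0*(-33) = 0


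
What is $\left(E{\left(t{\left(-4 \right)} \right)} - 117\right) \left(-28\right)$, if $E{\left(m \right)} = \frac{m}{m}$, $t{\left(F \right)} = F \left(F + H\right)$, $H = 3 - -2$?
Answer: $3248$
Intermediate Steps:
$H = 5$ ($H = 3 + 2 = 5$)
$t{\left(F \right)} = F \left(5 + F\right)$ ($t{\left(F \right)} = F \left(F + 5\right) = F \left(5 + F\right)$)
$E{\left(m \right)} = 1$
$\left(E{\left(t{\left(-4 \right)} \right)} - 117\right) \left(-28\right) = \left(1 - 117\right) \left(-28\right) = \left(-116\right) \left(-28\right) = 3248$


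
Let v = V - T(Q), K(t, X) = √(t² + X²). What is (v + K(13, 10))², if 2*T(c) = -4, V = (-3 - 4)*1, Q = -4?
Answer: (5 - √269)² ≈ 129.99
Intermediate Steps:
V = -7 (V = -7*1 = -7)
T(c) = -2 (T(c) = (½)*(-4) = -2)
K(t, X) = √(X² + t²)
v = -5 (v = -7 - 1*(-2) = -7 + 2 = -5)
(v + K(13, 10))² = (-5 + √(10² + 13²))² = (-5 + √(100 + 169))² = (-5 + √269)²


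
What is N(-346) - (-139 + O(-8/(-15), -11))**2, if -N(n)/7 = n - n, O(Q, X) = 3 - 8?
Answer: -20736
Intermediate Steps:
O(Q, X) = -5
N(n) = 0 (N(n) = -7*(n - n) = -7*0 = 0)
N(-346) - (-139 + O(-8/(-15), -11))**2 = 0 - (-139 - 5)**2 = 0 - 1*(-144)**2 = 0 - 1*20736 = 0 - 20736 = -20736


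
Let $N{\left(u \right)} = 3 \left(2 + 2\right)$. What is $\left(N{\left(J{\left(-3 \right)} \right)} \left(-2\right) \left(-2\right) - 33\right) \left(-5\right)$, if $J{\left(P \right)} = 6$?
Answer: $-75$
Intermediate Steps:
$N{\left(u \right)} = 12$ ($N{\left(u \right)} = 3 \cdot 4 = 12$)
$\left(N{\left(J{\left(-3 \right)} \right)} \left(-2\right) \left(-2\right) - 33\right) \left(-5\right) = \left(12 \left(-2\right) \left(-2\right) - 33\right) \left(-5\right) = \left(\left(-24\right) \left(-2\right) - 33\right) \left(-5\right) = \left(48 - 33\right) \left(-5\right) = 15 \left(-5\right) = -75$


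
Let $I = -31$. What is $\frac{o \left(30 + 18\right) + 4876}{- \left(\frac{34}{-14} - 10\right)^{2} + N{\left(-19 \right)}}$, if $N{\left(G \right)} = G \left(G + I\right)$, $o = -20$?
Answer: $\frac{191884}{38981} \approx 4.9225$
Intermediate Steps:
$N{\left(G \right)} = G \left(-31 + G\right)$ ($N{\left(G \right)} = G \left(G - 31\right) = G \left(-31 + G\right)$)
$\frac{o \left(30 + 18\right) + 4876}{- \left(\frac{34}{-14} - 10\right)^{2} + N{\left(-19 \right)}} = \frac{- 20 \left(30 + 18\right) + 4876}{- \left(\frac{34}{-14} - 10\right)^{2} - 19 \left(-31 - 19\right)} = \frac{\left(-20\right) 48 + 4876}{- \left(34 \left(- \frac{1}{14}\right) - 10\right)^{2} - -950} = \frac{-960 + 4876}{- \left(- \frac{17}{7} - 10\right)^{2} + 950} = \frac{3916}{- \left(- \frac{87}{7}\right)^{2} + 950} = \frac{3916}{\left(-1\right) \frac{7569}{49} + 950} = \frac{3916}{- \frac{7569}{49} + 950} = \frac{3916}{\frac{38981}{49}} = 3916 \cdot \frac{49}{38981} = \frac{191884}{38981}$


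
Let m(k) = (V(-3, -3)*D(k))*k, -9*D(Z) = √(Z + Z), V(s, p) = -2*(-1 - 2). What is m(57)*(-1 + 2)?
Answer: -38*√114 ≈ -405.73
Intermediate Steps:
V(s, p) = 6 (V(s, p) = -2*(-3) = 6)
D(Z) = -√2*√Z/9 (D(Z) = -√(Z + Z)/9 = -√2*√Z/9)
m(k) = -2*√2*k^(3/2)/3 (m(k) = (6*(-√2*√k/9))*k = (-2*√2*√k/3)*k = -2*√2*k^(3/2)/3)
m(57)*(-1 + 2) = (-2*√2*57^(3/2)/3)*(-1 + 2) = -2*√2*57*√57/3*1 = -38*√114*1 = -38*√114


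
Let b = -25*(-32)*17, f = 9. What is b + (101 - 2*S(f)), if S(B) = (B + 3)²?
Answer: 13413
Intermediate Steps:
S(B) = (3 + B)²
b = 13600 (b = 800*17 = 13600)
b + (101 - 2*S(f)) = 13600 + (101 - 2*(3 + 9)²) = 13600 + (101 - 2*12²) = 13600 + (101 - 2*144) = 13600 + (101 - 288) = 13600 - 187 = 13413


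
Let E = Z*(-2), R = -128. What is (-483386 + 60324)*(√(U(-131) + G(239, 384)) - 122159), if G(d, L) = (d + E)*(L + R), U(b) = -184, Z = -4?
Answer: 51680830858 - 846124*√15762 ≈ 5.1575e+10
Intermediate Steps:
E = 8 (E = -4*(-2) = 8)
G(d, L) = (-128 + L)*(8 + d) (G(d, L) = (d + 8)*(L - 128) = (8 + d)*(-128 + L) = (-128 + L)*(8 + d))
(-483386 + 60324)*(√(U(-131) + G(239, 384)) - 122159) = (-483386 + 60324)*(√(-184 + (-1024 - 128*239 + 8*384 + 384*239)) - 122159) = -423062*(√(-184 + (-1024 - 30592 + 3072 + 91776)) - 122159) = -423062*(√(-184 + 63232) - 122159) = -423062*(√63048 - 122159) = -423062*(2*√15762 - 122159) = -423062*(-122159 + 2*√15762) = 51680830858 - 846124*√15762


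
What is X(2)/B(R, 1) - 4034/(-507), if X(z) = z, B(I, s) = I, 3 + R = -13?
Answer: 31765/4056 ≈ 7.8316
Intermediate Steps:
R = -16 (R = -3 - 13 = -16)
X(2)/B(R, 1) - 4034/(-507) = 2/(-16) - 4034/(-507) = 2*(-1/16) - 4034*(-1/507) = -1/8 + 4034/507 = 31765/4056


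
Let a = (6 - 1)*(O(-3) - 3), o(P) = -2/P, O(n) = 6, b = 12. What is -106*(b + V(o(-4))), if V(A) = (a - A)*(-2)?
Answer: 1802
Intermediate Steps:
a = 15 (a = (6 - 1)*(6 - 3) = 5*3 = 15)
V(A) = -30 + 2*A (V(A) = (15 - A)*(-2) = -30 + 2*A)
-106*(b + V(o(-4))) = -106*(12 + (-30 + 2*(-2/(-4)))) = -106*(12 + (-30 + 2*(-2*(-¼)))) = -106*(12 + (-30 + 2*(½))) = -106*(12 + (-30 + 1)) = -106*(12 - 29) = -106*(-17) = 1802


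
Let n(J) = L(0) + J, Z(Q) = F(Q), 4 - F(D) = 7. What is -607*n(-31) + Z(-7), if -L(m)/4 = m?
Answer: 18814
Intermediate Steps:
F(D) = -3 (F(D) = 4 - 1*7 = 4 - 7 = -3)
Z(Q) = -3
L(m) = -4*m
n(J) = J (n(J) = -4*0 + J = 0 + J = J)
-607*n(-31) + Z(-7) = -607*(-31) - 3 = 18817 - 3 = 18814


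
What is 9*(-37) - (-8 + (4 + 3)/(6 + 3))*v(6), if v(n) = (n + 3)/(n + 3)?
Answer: -2932/9 ≈ -325.78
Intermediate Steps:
v(n) = 1 (v(n) = (3 + n)/(3 + n) = 1)
9*(-37) - (-8 + (4 + 3)/(6 + 3))*v(6) = 9*(-37) - (-8 + (4 + 3)/(6 + 3)) = -333 - (-8 + 7/9) = -333 - (-65)/9 = -333 - 1*(-65/9) = -333 + 65/9 = -2932/9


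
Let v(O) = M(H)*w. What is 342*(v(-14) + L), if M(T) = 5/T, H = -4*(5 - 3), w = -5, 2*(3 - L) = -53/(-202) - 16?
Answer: 1933497/404 ≈ 4785.9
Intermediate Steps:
L = 4391/404 (L = 3 - (-53/(-202) - 16)/2 = 3 - (-53*(-1/202) - 16)/2 = 3 - (53/202 - 16)/2 = 3 - ½*(-3179/202) = 3 + 3179/404 = 4391/404 ≈ 10.869)
H = -8 (H = -4*2 = -8)
v(O) = 25/8 (v(O) = (5/(-8))*(-5) = (5*(-⅛))*(-5) = -5/8*(-5) = 25/8)
342*(v(-14) + L) = 342*(25/8 + 4391/404) = 342*(11307/808) = 1933497/404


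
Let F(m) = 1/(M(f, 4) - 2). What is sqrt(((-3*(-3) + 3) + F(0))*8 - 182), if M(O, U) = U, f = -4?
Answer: I*sqrt(82) ≈ 9.0554*I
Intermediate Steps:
F(m) = 1/2 (F(m) = 1/(4 - 2) = 1/2)
sqrt(((-3*(-3) + 3) + F(0))*8 - 182) = sqrt(((-3*(-3) + 3) + 1/2)*8 - 182) = sqrt(((9 + 3) + 1/2)*8 - 182) = sqrt((12 + 1/2)*8 - 182) = sqrt((25/2)*8 - 182) = sqrt(100 - 182) = sqrt(-82) = I*sqrt(82)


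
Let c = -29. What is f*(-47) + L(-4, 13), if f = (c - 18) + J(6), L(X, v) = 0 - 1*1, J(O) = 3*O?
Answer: 1362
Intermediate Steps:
L(X, v) = -1 (L(X, v) = 0 - 1 = -1)
f = -29 (f = (-29 - 18) + 3*6 = -47 + 18 = -29)
f*(-47) + L(-4, 13) = -29*(-47) - 1 = 1363 - 1 = 1362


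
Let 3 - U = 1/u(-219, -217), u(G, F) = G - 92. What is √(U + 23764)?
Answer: 3*√255418702/311 ≈ 154.17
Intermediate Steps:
u(G, F) = -92 + G
U = 934/311 (U = 3 - 1/(-92 - 219) = 3 - 1/(-311) = 3 - 1*(-1/311) = 3 + 1/311 = 934/311 ≈ 3.0032)
√(U + 23764) = √(934/311 + 23764) = √(7391538/311) = 3*√255418702/311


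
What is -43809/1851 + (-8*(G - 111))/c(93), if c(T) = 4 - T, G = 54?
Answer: -1581019/54913 ≈ -28.791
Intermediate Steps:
-43809/1851 + (-8*(G - 111))/c(93) = -43809/1851 + (-8*(54 - 111))/(4 - 1*93) = -43809*1/1851 + (-8*(-57))/(4 - 93) = -14603/617 + 456/(-89) = -14603/617 + 456*(-1/89) = -14603/617 - 456/89 = -1581019/54913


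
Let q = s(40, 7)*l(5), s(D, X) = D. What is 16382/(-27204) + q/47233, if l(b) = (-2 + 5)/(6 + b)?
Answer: -4254108293/7067095926 ≈ -0.60196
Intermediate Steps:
l(b) = 3/(6 + b)
q = 120/11 (q = 40*(3/(6 + 5)) = 40*(3/11) = 120/11 ≈ 10.909)
16382/(-27204) + q/47233 = 16382/(-27204) + (120/11)/47233 = 16382*(-1/27204) + (120/11)*(1/47233) = -8191/13602 + 120/519563 = -4254108293/7067095926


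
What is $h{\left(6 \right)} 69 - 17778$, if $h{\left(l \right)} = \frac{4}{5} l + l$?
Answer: $- \frac{85164}{5} \approx -17033.0$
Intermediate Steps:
$h{\left(l \right)} = \frac{9 l}{5}$ ($h{\left(l \right)} = 4 \cdot \frac{1}{5} l + l = \frac{4 l}{5} + l = \frac{9 l}{5}$)
$h{\left(6 \right)} 69 - 17778 = \frac{9}{5} \cdot 6 \cdot 69 - 17778 = \frac{54}{5} \cdot 69 - 17778 = \frac{3726}{5} - 17778 = - \frac{85164}{5}$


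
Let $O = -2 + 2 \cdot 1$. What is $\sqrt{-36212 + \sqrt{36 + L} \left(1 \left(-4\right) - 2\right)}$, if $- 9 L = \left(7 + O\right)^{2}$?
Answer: $\sqrt{-36212 - 10 \sqrt{11}} \approx 190.38 i$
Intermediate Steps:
$O = 0$ ($O = -2 + 2 = 0$)
$L = - \frac{49}{9}$ ($L = - \frac{\left(7 + 0\right)^{2}}{9} = - \frac{7^{2}}{9} = \left(- \frac{1}{9}\right) 49 = - \frac{49}{9} \approx -5.4444$)
$\sqrt{-36212 + \sqrt{36 + L} \left(1 \left(-4\right) - 2\right)} = \sqrt{-36212 + \sqrt{36 - \frac{49}{9}} \left(1 \left(-4\right) - 2\right)} = \sqrt{-36212 + \sqrt{\frac{275}{9}} \left(-4 - 2\right)} = \sqrt{-36212 + \frac{5 \sqrt{11}}{3} \left(-6\right)} = \sqrt{-36212 - 10 \sqrt{11}}$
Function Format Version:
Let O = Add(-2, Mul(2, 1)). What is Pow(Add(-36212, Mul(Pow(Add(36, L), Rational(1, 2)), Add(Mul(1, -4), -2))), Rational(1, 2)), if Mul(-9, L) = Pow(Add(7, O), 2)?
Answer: Pow(Add(-36212, Mul(-10, Pow(11, Rational(1, 2)))), Rational(1, 2)) ≈ Mul(190.38, I)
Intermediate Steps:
O = 0 (O = Add(-2, 2) = 0)
L = Rational(-49, 9) (L = Mul(Rational(-1, 9), Pow(Add(7, 0), 2)) = Mul(Rational(-1, 9), Pow(7, 2)) = Mul(Rational(-1, 9), 49) = Rational(-49, 9) ≈ -5.4444)
Pow(Add(-36212, Mul(Pow(Add(36, L), Rational(1, 2)), Add(Mul(1, -4), -2))), Rational(1, 2)) = Pow(Add(-36212, Mul(Pow(Add(36, Rational(-49, 9)), Rational(1, 2)), Add(Mul(1, -4), -2))), Rational(1, 2)) = Pow(Add(-36212, Mul(Pow(Rational(275, 9), Rational(1, 2)), Add(-4, -2))), Rational(1, 2)) = Pow(Add(-36212, Mul(Mul(Rational(5, 3), Pow(11, Rational(1, 2))), -6)), Rational(1, 2)) = Pow(Add(-36212, Mul(-10, Pow(11, Rational(1, 2)))), Rational(1, 2))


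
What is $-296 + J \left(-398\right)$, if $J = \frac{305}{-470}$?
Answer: $- \frac{1773}{47} \approx -37.723$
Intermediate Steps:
$J = - \frac{61}{94}$ ($J = 305 \left(- \frac{1}{470}\right) = - \frac{61}{94} \approx -0.64894$)
$-296 + J \left(-398\right) = -296 - - \frac{12139}{47} = -296 + \frac{12139}{47} = - \frac{1773}{47}$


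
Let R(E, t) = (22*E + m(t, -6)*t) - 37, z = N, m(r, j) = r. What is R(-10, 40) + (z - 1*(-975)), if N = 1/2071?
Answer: 4800579/2071 ≈ 2318.0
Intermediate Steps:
N = 1/2071 ≈ 0.00048286
z = 1/2071 ≈ 0.00048286
R(E, t) = -37 + t² + 22*E (R(E, t) = (22*E + t*t) - 37 = (22*E + t²) - 37 = (t² + 22*E) - 37 = -37 + t² + 22*E)
R(-10, 40) + (z - 1*(-975)) = (-37 + 40² + 22*(-10)) + (1/2071 - 1*(-975)) = (-37 + 1600 - 220) + (1/2071 + 975) = 1343 + 2019226/2071 = 4800579/2071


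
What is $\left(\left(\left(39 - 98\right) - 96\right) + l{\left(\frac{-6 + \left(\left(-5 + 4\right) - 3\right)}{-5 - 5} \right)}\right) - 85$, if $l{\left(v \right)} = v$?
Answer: $-239$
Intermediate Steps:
$\left(\left(\left(39 - 98\right) - 96\right) + l{\left(\frac{-6 + \left(\left(-5 + 4\right) - 3\right)}{-5 - 5} \right)}\right) - 85 = \left(\left(\left(39 - 98\right) - 96\right) + \frac{-6 + \left(\left(-5 + 4\right) - 3\right)}{-5 - 5}\right) - 85 = \left(\left(-59 - 96\right) + \frac{-6 - 4}{-10}\right) - 85 = \left(-155 + \left(-6 - 4\right) \left(- \frac{1}{10}\right)\right) - 85 = \left(-155 - -1\right) - 85 = \left(-155 + 1\right) - 85 = -154 - 85 = -239$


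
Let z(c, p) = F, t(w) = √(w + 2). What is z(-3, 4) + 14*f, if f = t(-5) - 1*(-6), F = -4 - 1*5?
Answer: 75 + 14*I*√3 ≈ 75.0 + 24.249*I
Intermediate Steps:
t(w) = √(2 + w)
F = -9 (F = -4 - 5 = -9)
f = 6 + I*√3 (f = √(2 - 5) - 1*(-6) = √(-3) + 6 = I*√3 + 6 = 6 + I*√3 ≈ 6.0 + 1.732*I)
z(c, p) = -9
z(-3, 4) + 14*f = -9 + 14*(6 + I*√3) = -9 + (84 + 14*I*√3) = 75 + 14*I*√3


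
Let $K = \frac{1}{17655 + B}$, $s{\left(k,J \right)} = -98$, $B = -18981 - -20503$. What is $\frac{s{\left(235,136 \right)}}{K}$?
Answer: $-1879346$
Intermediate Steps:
$B = 1522$ ($B = -18981 + 20503 = 1522$)
$K = \frac{1}{19177}$ ($K = \frac{1}{17655 + 1522} = \frac{1}{19177} \approx 5.2146 \cdot 10^{-5}$)
$\frac{s{\left(235,136 \right)}}{K} = - 98 \frac{1}{\frac{1}{19177}} = \left(-98\right) 19177 = -1879346$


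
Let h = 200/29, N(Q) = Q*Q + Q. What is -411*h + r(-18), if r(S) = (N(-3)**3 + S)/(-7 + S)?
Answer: -2060742/725 ≈ -2842.4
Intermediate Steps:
N(Q) = Q + Q**2 (N(Q) = Q**2 + Q = Q + Q**2)
r(S) = (216 + S)/(-7 + S) (r(S) = ((-3*(1 - 3))**3 + S)/(-7 + S) = ((-3*(-2))**3 + S)/(-7 + S) = (6**3 + S)/(-7 + S) = (216 + S)/(-7 + S))
h = 200/29 (h = 200*(1/29) = 200/29 ≈ 6.8966)
-411*h + r(-18) = -411*200/29 + (216 - 18)/(-7 - 18) = -82200/29 + 198/(-25) = -82200/29 - 1/25*198 = -82200/29 - 198/25 = -2060742/725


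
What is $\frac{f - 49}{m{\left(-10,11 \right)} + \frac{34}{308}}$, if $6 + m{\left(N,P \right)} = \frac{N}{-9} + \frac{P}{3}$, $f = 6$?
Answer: $\frac{59598}{1541} \approx 38.675$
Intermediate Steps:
$m{\left(N,P \right)} = -6 - \frac{N}{9} + \frac{P}{3}$ ($m{\left(N,P \right)} = -6 + \left(\frac{N}{-9} + \frac{P}{3}\right) = -6 + \left(N \left(- \frac{1}{9}\right) + P \frac{1}{3}\right) = -6 - \left(- \frac{P}{3} + \frac{N}{9}\right) = -6 - \frac{N}{9} + \frac{P}{3}$)
$\frac{f - 49}{m{\left(-10,11 \right)} + \frac{34}{308}} = \frac{6 - 49}{\left(-6 - - \frac{10}{9} + \frac{1}{3} \cdot 11\right) + \frac{34}{308}} = - \frac{43}{\left(-6 + \frac{10}{9} + \frac{11}{3}\right) + 34 \cdot \frac{1}{308}} = - \frac{43}{- \frac{11}{9} + \frac{17}{154}} = - \frac{43}{- \frac{1541}{1386}} = \left(-43\right) \left(- \frac{1386}{1541}\right) = \frac{59598}{1541}$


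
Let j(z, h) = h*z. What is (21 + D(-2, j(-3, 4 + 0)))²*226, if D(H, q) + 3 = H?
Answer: 57856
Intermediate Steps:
D(H, q) = -3 + H
(21 + D(-2, j(-3, 4 + 0)))²*226 = (21 + (-3 - 2))²*226 = (21 - 5)²*226 = 16²*226 = 256*226 = 57856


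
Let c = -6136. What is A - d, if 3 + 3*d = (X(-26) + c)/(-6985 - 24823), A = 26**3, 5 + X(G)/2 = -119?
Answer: 4991849/284 ≈ 17577.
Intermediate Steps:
X(G) = -248 (X(G) = -10 + 2*(-119) = -10 - 238 = -248)
A = 17576
d = -265/284 (d = -1 + ((-248 - 6136)/(-6985 - 24823))/3 = -1 + (-6384/(-31808))/3 = -1 + (-6384*(-1/31808))/3 = -1 + (1/3)*(57/284) = -1 + 19/284 = -265/284 ≈ -0.93310)
A - d = 17576 - 1*(-265/284) = 17576 + 265/284 = 4991849/284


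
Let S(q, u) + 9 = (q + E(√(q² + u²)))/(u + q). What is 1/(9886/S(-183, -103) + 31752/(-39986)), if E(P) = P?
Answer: -338003696526405951/399965283943390227836 - 282541716915601*√44098/799930567886780455672 ≈ -0.00091925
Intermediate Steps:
S(q, u) = -9 + (q + √(q² + u²))/(q + u) (S(q, u) = -9 + (q + √(q² + u²))/(u + q) = -9 + (q + √(q² + u²))/(q + u))
1/(9886/S(-183, -103) + 31752/(-39986)) = 1/(9886/(((√((-183)² + (-103)²) - 9*(-103) - 8*(-183))/(-183 - 103))) + 31752/(-39986)) = 1/(9886/(((√(33489 + 10609) + 927 + 1464)/(-286))) + 31752*(-1/39986)) = 1/(9886/((-(√44098 + 927 + 1464)/286)) - 15876/19993) = 1/(9886/((-(2391 + √44098)/286)) - 15876/19993) = 1/(9886/(-2391/286 - √44098/286) - 15876/19993) = 1/(-15876/19993 + 9886/(-2391/286 - √44098/286))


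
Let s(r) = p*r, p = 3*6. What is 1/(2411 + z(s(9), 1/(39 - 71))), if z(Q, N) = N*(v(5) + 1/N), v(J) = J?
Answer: 32/77179 ≈ 0.00041462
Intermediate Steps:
p = 18
s(r) = 18*r
z(Q, N) = N*(5 + 1/N)
1/(2411 + z(s(9), 1/(39 - 71))) = 1/(2411 + (1 + 5/(39 - 71))) = 1/(2411 + (1 + 5/(-32))) = 1/(2411 + (1 + 5*(-1/32))) = 1/(2411 + (1 - 5/32)) = 1/(2411 + 27/32) = 1/(77179/32) = 32/77179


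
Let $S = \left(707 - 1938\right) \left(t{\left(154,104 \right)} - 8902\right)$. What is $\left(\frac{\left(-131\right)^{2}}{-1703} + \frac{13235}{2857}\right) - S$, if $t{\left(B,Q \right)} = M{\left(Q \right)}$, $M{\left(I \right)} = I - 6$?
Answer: $- \frac{402524109296}{37141} \approx -1.0838 \cdot 10^{7}$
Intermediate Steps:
$M{\left(I \right)} = -6 + I$ ($M{\left(I \right)} = I - 6 = -6 + I$)
$t{\left(B,Q \right)} = -6 + Q$
$S = 10837724$ ($S = \left(707 - 1938\right) \left(\left(-6 + 104\right) - 8902\right) = - 1231 \left(98 - 8902\right) = \left(-1231\right) \left(-8804\right) = 10837724$)
$\left(\frac{\left(-131\right)^{2}}{-1703} + \frac{13235}{2857}\right) - S = \left(\frac{\left(-131\right)^{2}}{-1703} + \frac{13235}{2857}\right) - 10837724 = \left(17161 \left(- \frac{1}{1703}\right) + 13235 \cdot \frac{1}{2857}\right) - 10837724 = \left(- \frac{131}{13} + \frac{13235}{2857}\right) - 10837724 = - \frac{202212}{37141} - 10837724 = - \frac{402524109296}{37141}$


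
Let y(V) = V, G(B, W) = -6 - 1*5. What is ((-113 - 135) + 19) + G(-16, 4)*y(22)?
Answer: -471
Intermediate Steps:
G(B, W) = -11 (G(B, W) = -6 - 5 = -11)
((-113 - 135) + 19) + G(-16, 4)*y(22) = ((-113 - 135) + 19) - 11*22 = (-248 + 19) - 242 = -229 - 242 = -471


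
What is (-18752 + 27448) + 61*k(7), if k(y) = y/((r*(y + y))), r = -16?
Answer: 278211/32 ≈ 8694.1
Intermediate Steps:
k(y) = -1/32 (k(y) = y/((-16*(y + y))) = y/((-32*y)) = y*(-1/(32*y)) = -1/32)
(-18752 + 27448) + 61*k(7) = (-18752 + 27448) + 61*(-1/32) = 8696 - 61/32 = 278211/32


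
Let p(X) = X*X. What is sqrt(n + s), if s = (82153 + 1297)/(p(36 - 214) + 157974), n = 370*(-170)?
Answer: 5*I*sqrt(22625070460755)/94829 ≈ 250.8*I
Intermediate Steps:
p(X) = X**2
n = -62900
s = 41725/94829 (s = (82153 + 1297)/((36 - 214)**2 + 157974) = 83450/((-178)**2 + 157974) = 83450/(31684 + 157974) = 83450/189658 = 83450*(1/189658) = 41725/94829 ≈ 0.44000)
sqrt(n + s) = sqrt(-62900 + 41725/94829) = sqrt(-5964702375/94829) = 5*I*sqrt(22625070460755)/94829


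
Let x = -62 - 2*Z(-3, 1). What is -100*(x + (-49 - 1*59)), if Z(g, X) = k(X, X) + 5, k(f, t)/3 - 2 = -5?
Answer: 16200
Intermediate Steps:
k(f, t) = -9 (k(f, t) = 6 + 3*(-5) = 6 - 15 = -9)
Z(g, X) = -4 (Z(g, X) = -9 + 5 = -4)
x = -54 (x = -62 - 2*(-4) = -62 + 8 = -54)
-100*(x + (-49 - 1*59)) = -100*(-54 + (-49 - 1*59)) = -100*(-54 + (-49 - 59)) = -100*(-54 - 108) = -100*(-162) = 16200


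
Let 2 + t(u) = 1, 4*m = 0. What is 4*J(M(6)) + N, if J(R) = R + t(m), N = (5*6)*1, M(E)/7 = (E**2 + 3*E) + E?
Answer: 1706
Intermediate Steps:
M(E) = 7*E**2 + 28*E (M(E) = 7*((E**2 + 3*E) + E) = 7*(E**2 + 4*E) = 7*E**2 + 28*E)
N = 30 (N = 30*1 = 30)
m = 0 (m = (1/4)*0 = 0)
t(u) = -1 (t(u) = -2 + 1 = -1)
J(R) = -1 + R (J(R) = R - 1 = -1 + R)
4*J(M(6)) + N = 4*(-1 + 7*6*(4 + 6)) + 30 = 4*(-1 + 7*6*10) + 30 = 4*(-1 + 420) + 30 = 4*419 + 30 = 1676 + 30 = 1706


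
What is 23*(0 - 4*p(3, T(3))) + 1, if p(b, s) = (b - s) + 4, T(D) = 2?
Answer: -459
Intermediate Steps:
p(b, s) = 4 + b - s
23*(0 - 4*p(3, T(3))) + 1 = 23*(0 - 4*(4 + 3 - 1*2)) + 1 = 23*(0 - 4*(4 + 3 - 2)) + 1 = 23*(0 - 4*5) + 1 = 23*(0 - 20) + 1 = 23*(-20) + 1 = -460 + 1 = -459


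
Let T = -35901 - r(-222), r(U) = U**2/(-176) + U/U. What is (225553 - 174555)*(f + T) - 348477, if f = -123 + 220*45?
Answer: -29004593815/22 ≈ -1.3184e+9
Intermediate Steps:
r(U) = 1 - U**2/176 (r(U) = U**2*(-1/176) + 1 = -U**2/176 + 1 = 1 - U**2/176)
f = 9777 (f = -123 + 9900 = 9777)
T = -1567367/44 (T = -35901 - (1 - 1/176*(-222)**2) = -35901 - (1 - 1/176*49284) = -35901 - (1 - 12321/44) = -35901 - 1*(-12277/44) = -35901 + 12277/44 = -1567367/44 ≈ -35622.)
(225553 - 174555)*(f + T) - 348477 = (225553 - 174555)*(9777 - 1567367/44) - 348477 = 50998*(-1137179/44) - 348477 = -28996927321/22 - 348477 = -29004593815/22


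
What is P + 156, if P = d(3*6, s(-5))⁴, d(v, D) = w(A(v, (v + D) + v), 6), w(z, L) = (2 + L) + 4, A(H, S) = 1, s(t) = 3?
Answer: 20892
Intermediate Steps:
w(z, L) = 6 + L
d(v, D) = 12 (d(v, D) = 6 + 6 = 12)
P = 20736 (P = 12⁴ = 20736)
P + 156 = 20736 + 156 = 20892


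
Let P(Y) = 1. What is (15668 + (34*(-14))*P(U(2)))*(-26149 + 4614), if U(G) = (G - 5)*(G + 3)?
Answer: -327159720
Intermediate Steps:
U(G) = (-5 + G)*(3 + G)
(15668 + (34*(-14))*P(U(2)))*(-26149 + 4614) = (15668 + (34*(-14))*1)*(-26149 + 4614) = (15668 - 476*1)*(-21535) = (15668 - 476)*(-21535) = 15192*(-21535) = -327159720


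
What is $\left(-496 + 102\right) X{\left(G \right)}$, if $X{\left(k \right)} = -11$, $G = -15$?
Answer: $4334$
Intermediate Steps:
$\left(-496 + 102\right) X{\left(G \right)} = \left(-496 + 102\right) \left(-11\right) = \left(-394\right) \left(-11\right) = 4334$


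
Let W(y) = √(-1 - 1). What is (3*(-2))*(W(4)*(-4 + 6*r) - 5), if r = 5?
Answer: 30 - 156*I*√2 ≈ 30.0 - 220.62*I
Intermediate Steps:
W(y) = I*√2 (W(y) = √(-2) = I*√2)
(3*(-2))*(W(4)*(-4 + 6*r) - 5) = (3*(-2))*((I*√2)*(-4 + 6*5) - 5) = -6*((I*√2)*(-4 + 30) - 5) = -6*((I*√2)*26 - 5) = -6*(26*I*√2 - 5) = -6*(-5 + 26*I*√2) = 30 - 156*I*√2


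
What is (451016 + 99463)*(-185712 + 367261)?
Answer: 99938911971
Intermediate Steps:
(451016 + 99463)*(-185712 + 367261) = 550479*181549 = 99938911971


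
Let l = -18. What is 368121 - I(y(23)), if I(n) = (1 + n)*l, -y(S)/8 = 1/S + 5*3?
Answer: 8417373/23 ≈ 3.6597e+5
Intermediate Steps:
y(S) = -120 - 8/S (y(S) = -8*(1/S + 5*3) = -8*(1/S + 15) = -8*(15 + 1/S) = -120 - 8/S)
I(n) = -18 - 18*n (I(n) = (1 + n)*(-18) = -18 - 18*n)
368121 - I(y(23)) = 368121 - (-18 - 18*(-120 - 8/23)) = 368121 - (-18 - 18*(-2768/23)) = 368121 - (-18 + 49824/23) = 368121 - 1*49410/23 = 368121 - 49410/23 = 8417373/23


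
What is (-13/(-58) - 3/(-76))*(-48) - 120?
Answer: -73092/551 ≈ -132.65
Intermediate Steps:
(-13/(-58) - 3/(-76))*(-48) - 120 = (-13*(-1/58) - 3*(-1/76))*(-48) - 120 = (13/58 + 3/76)*(-48) - 120 = (581/2204)*(-48) - 120 = -6972/551 - 120 = -73092/551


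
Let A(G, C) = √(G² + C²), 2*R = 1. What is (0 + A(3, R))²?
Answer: 37/4 ≈ 9.2500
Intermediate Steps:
R = ½ (R = (½)*1 = ½ ≈ 0.50000)
A(G, C) = √(C² + G²)
(0 + A(3, R))² = (0 + √((½)² + 3²))² = (0 + √(¼ + 9))² = (0 + √(37/4))² = (0 + √37/2)² = (√37/2)² = 37/4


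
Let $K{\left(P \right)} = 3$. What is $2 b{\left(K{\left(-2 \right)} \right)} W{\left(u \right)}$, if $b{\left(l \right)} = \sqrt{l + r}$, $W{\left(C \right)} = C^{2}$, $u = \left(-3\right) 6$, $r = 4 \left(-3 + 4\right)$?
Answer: $648 \sqrt{7} \approx 1714.4$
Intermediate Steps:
$r = 4$ ($r = 4 \cdot 1 = 4$)
$u = -18$
$b{\left(l \right)} = \sqrt{4 + l}$ ($b{\left(l \right)} = \sqrt{l + 4} = \sqrt{4 + l}$)
$2 b{\left(K{\left(-2 \right)} \right)} W{\left(u \right)} = 2 \sqrt{4 + 3} \left(-18\right)^{2} = 2 \sqrt{7} \cdot 324 = 648 \sqrt{7}$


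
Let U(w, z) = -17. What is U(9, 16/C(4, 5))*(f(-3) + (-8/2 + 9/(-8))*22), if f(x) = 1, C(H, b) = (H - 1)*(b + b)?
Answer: 7599/4 ≈ 1899.8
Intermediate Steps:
C(H, b) = 2*b*(-1 + H) (C(H, b) = (-1 + H)*(2*b) = 2*b*(-1 + H))
U(9, 16/C(4, 5))*(f(-3) + (-8/2 + 9/(-8))*22) = -17*(1 + (-8/2 + 9/(-8))*22) = -17*(1 + (-8*½ + 9*(-⅛))*22) = -17*(1 + (-4 - 9/8)*22) = -17*(1 - 41/8*22) = -17*(1 - 451/4) = -17*(-447/4) = 7599/4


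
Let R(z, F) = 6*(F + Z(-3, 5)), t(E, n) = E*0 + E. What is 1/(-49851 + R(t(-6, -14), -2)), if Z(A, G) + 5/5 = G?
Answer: -1/49839 ≈ -2.0065e-5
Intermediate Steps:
t(E, n) = E (t(E, n) = 0 + E = E)
Z(A, G) = -1 + G
R(z, F) = 24 + 6*F (R(z, F) = 6*(F + (-1 + 5)) = 6*(F + 4) = 6*(4 + F) = 24 + 6*F)
1/(-49851 + R(t(-6, -14), -2)) = 1/(-49851 + (24 + 6*(-2))) = 1/(-49851 + (24 - 12)) = 1/(-49851 + 12) = 1/(-49839) = -1/49839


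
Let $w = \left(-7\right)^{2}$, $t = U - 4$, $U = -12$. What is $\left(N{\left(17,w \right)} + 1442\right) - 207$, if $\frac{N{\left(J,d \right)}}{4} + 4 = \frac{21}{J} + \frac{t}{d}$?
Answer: $\frac{1018455}{833} \approx 1222.6$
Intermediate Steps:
$t = -16$ ($t = -12 - 4 = -16$)
$w = 49$
$N{\left(J,d \right)} = -16 - \frac{64}{d} + \frac{84}{J}$ ($N{\left(J,d \right)} = -16 + 4 \left(\frac{21}{J} - \frac{16}{d}\right) = -16 + 4 \left(- \frac{16}{d} + \frac{21}{J}\right) = -16 - \left(- \frac{84}{J} + \frac{64}{d}\right) = -16 - \frac{64}{d} + \frac{84}{J}$)
$\left(N{\left(17,w \right)} + 1442\right) - 207 = \left(\left(-16 - \frac{64}{49} + \frac{84}{17}\right) + 1442\right) - 207 = \left(- \frac{10300}{833} + 1442\right) - 207 = \frac{1190886}{833} - 207 = \frac{1018455}{833}$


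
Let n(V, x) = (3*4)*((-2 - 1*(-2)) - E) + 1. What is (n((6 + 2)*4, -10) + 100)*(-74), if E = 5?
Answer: -3034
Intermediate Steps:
n(V, x) = -59 (n(V, x) = (3*4)*((-2 - 1*(-2)) - 1*5) + 1 = 12*((-2 + 2) - 5) + 1 = 12*(0 - 5) + 1 = 12*(-5) + 1 = -60 + 1 = -59)
(n((6 + 2)*4, -10) + 100)*(-74) = (-59 + 100)*(-74) = 41*(-74) = -3034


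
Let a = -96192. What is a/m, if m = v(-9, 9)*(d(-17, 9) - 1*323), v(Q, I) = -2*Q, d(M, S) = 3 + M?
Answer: 5344/337 ≈ 15.858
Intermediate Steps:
m = -6066 (m = (-2*(-9))*((3 - 17) - 1*323) = 18*(-14 - 323) = 18*(-337) = -6066)
a/m = -96192/(-6066) = -96192*(-1/6066) = 5344/337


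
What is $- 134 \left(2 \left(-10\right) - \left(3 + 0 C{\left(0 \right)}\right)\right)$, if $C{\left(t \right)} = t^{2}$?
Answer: $3082$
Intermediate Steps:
$- 134 \left(2 \left(-10\right) - \left(3 + 0 C{\left(0 \right)}\right)\right) = - 134 \left(2 \left(-10\right) - \left(3 + 0 \cdot 0^{2}\right)\right) = - 134 \left(-20 + \left(0 \cdot 0 - 3\right)\right) = - 134 \left(-20 + \left(0 - 3\right)\right) = - 134 \left(-20 - 3\right) = \left(-134\right) \left(-23\right) = 3082$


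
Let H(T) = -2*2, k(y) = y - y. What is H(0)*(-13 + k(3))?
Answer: 52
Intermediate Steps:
k(y) = 0
H(T) = -4
H(0)*(-13 + k(3)) = -4*(-13 + 0) = -4*(-13) = 52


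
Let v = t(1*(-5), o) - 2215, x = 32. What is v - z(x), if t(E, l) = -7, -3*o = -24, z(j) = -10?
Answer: -2212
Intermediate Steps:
o = 8 (o = -⅓*(-24) = 8)
v = -2222 (v = -7 - 2215 = -2222)
v - z(x) = -2222 - 1*(-10) = -2222 + 10 = -2212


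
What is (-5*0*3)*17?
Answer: 0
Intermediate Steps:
(-5*0*3)*17 = (0*3)*17 = 0*17 = 0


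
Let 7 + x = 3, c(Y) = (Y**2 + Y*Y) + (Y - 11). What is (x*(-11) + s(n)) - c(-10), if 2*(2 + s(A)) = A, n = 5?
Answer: -269/2 ≈ -134.50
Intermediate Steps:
c(Y) = -11 + Y + 2*Y**2 (c(Y) = (Y**2 + Y**2) + (-11 + Y) = 2*Y**2 + (-11 + Y) = -11 + Y + 2*Y**2)
s(A) = -2 + A/2
x = -4 (x = -7 + 3 = -4)
(x*(-11) + s(n)) - c(-10) = (-4*(-11) + (-2 + (1/2)*5)) - (-11 - 10 + 2*(-10)**2) = (44 + (-2 + 5/2)) - (-11 - 10 + 2*100) = (44 + 1/2) - (-11 - 10 + 200) = 89/2 - 1*179 = 89/2 - 179 = -269/2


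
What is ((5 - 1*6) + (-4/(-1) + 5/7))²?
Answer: 676/49 ≈ 13.796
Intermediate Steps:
((5 - 1*6) + (-4/(-1) + 5/7))² = ((5 - 6) + (-4*(-1) + 5*(⅐)))² = (-1 + (4 + 5/7))² = (-1 + 33/7)² = (26/7)² = 676/49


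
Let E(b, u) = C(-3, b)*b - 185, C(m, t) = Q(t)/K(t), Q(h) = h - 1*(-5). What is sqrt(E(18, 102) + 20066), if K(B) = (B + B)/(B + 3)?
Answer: sqrt(80490)/2 ≈ 141.85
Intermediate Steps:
Q(h) = 5 + h (Q(h) = h + 5 = 5 + h)
K(B) = 2*B/(3 + B) (K(B) = (2*B)/(3 + B) = 2*B/(3 + B))
C(m, t) = (3 + t)*(5 + t)/(2*t) (C(m, t) = (5 + t)/((2*t/(3 + t))) = (5 + t)*((3 + t)/(2*t)) = (3 + t)*(5 + t)/(2*t))
E(b, u) = -185 + (3 + b)*(5 + b)/2 (E(b, u) = ((3 + b)*(5 + b)/(2*b))*b - 185 = (3 + b)*(5 + b)/2 - 185 = -185 + (3 + b)*(5 + b)/2)
sqrt(E(18, 102) + 20066) = sqrt((-185 + (3 + 18)*(5 + 18)/2) + 20066) = sqrt((-185 + (1/2)*21*23) + 20066) = sqrt((-185 + 483/2) + 20066) = sqrt(113/2 + 20066) = sqrt(40245/2) = sqrt(80490)/2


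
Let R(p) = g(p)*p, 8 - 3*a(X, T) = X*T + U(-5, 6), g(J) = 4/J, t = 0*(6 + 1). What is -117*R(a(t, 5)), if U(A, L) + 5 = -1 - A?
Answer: -468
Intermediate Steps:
t = 0 (t = 0*7 = 0)
U(A, L) = -6 - A (U(A, L) = -5 + (-1 - A) = -6 - A)
a(X, T) = 3 - T*X/3 (a(X, T) = 8/3 - (X*T + (-6 - 1*(-5)))/3 = 8/3 - (T*X + (-6 + 5))/3 = 8/3 - (T*X - 1)/3 = 8/3 - (-1 + T*X)/3 = 8/3 + (⅓ - T*X/3) = 3 - T*X/3)
R(p) = 4 (R(p) = (4/p)*p = 4)
-117*R(a(t, 5)) = -117*4 = -468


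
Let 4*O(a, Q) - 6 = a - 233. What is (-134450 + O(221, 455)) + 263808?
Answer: 258713/2 ≈ 1.2936e+5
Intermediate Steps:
O(a, Q) = -227/4 + a/4 (O(a, Q) = 3/2 + (a - 233)/4 = 3/2 + (-233 + a)/4 = 3/2 + (-233/4 + a/4) = -227/4 + a/4)
(-134450 + O(221, 455)) + 263808 = (-134450 + (-227/4 + (1/4)*221)) + 263808 = (-134450 + (-227/4 + 221/4)) + 263808 = (-134450 - 3/2) + 263808 = -268903/2 + 263808 = 258713/2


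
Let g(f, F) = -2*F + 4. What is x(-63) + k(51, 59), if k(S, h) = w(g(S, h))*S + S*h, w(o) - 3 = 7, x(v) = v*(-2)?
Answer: 3645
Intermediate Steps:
x(v) = -2*v
g(f, F) = 4 - 2*F
w(o) = 10 (w(o) = 3 + 7 = 10)
k(S, h) = 10*S + S*h
x(-63) + k(51, 59) = -2*(-63) + 51*(10 + 59) = 126 + 51*69 = 126 + 3519 = 3645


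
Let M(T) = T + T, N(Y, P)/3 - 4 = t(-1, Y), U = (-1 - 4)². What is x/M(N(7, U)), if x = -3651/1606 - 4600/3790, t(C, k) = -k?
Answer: 2122489/10956132 ≈ 0.19373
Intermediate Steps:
U = 25 (U = (-5)² = 25)
N(Y, P) = 12 - 3*Y (N(Y, P) = 12 + 3*(-Y) = 12 - 3*Y)
M(T) = 2*T
x = -2122489/608674 (x = -3651*1/1606 - 4600*1/3790 = -3651/1606 - 460/379 = -2122489/608674 ≈ -3.4871)
x/M(N(7, U)) = -2122489*1/(2*(12 - 3*7))/608674 = -2122489*1/(2*(12 - 21))/608674 = -2122489/(608674*(2*(-9))) = -2122489/608674/(-18) = -2122489/608674*(-1/18) = 2122489/10956132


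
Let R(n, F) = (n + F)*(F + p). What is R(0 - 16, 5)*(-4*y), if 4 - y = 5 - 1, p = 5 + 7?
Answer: 0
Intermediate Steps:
p = 12
R(n, F) = (12 + F)*(F + n) (R(n, F) = (n + F)*(F + 12) = (F + n)*(12 + F) = (12 + F)*(F + n))
y = 0 (y = 4 - (5 - 1) = 4 - 1*4 = 4 - 4 = 0)
R(0 - 16, 5)*(-4*y) = (5² + 12*5 + 12*(0 - 16) + 5*(0 - 16))*(-4*0) = (25 + 60 + 12*(-16) + 5*(-16))*0 = (25 + 60 - 192 - 80)*0 = -187*0 = 0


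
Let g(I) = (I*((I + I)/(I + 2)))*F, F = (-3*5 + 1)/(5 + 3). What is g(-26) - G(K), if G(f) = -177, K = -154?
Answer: 3307/12 ≈ 275.58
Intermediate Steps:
F = -7/4 (F = (-15 + 1)/8 = -14*⅛ = -7/4 ≈ -1.7500)
g(I) = -7*I²/(2*(2 + I)) (g(I) = (I*((I + I)/(I + 2)))*(-7/4) = (I*((2*I)/(2 + I)))*(-7/4) = (I*(2*I/(2 + I)))*(-7/4) = (2*I²/(2 + I))*(-7/4) = -7*I²/(2*(2 + I)))
g(-26) - G(K) = -7*(-26)²/(4 + 2*(-26)) - 1*(-177) = -7*676/(4 - 52) + 177 = -7*676/(-48) + 177 = -7*676*(-1/48) + 177 = 1183/12 + 177 = 3307/12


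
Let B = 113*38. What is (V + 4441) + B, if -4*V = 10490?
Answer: 12225/2 ≈ 6112.5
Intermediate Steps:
V = -5245/2 (V = -¼*10490 = -5245/2 ≈ -2622.5)
B = 4294
(V + 4441) + B = (-5245/2 + 4441) + 4294 = 3637/2 + 4294 = 12225/2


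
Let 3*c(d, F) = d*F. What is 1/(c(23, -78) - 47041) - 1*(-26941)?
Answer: 1283442298/47639 ≈ 26941.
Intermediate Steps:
c(d, F) = F*d/3 (c(d, F) = (d*F)/3 = (F*d)/3 = F*d/3)
1/(c(23, -78) - 47041) - 1*(-26941) = 1/((⅓)*(-78)*23 - 47041) - 1*(-26941) = 1/(-598 - 47041) + 26941 = 1/(-47639) + 26941 = -1/47639 + 26941 = 1283442298/47639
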